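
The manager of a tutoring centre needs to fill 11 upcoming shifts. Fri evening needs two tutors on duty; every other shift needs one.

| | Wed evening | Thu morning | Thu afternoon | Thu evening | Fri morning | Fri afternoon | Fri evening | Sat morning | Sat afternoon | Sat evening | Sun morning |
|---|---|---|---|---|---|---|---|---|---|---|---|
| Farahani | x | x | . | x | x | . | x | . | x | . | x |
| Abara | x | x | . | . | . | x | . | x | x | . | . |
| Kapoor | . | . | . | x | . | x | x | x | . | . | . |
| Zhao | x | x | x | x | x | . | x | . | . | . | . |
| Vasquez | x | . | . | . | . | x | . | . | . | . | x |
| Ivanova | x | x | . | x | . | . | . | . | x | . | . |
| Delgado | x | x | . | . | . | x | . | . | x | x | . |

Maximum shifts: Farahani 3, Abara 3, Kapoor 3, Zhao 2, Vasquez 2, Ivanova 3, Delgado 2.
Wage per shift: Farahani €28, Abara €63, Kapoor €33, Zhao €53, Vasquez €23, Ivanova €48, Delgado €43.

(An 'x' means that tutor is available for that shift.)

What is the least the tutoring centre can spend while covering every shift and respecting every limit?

Thu afternoon can only be covered by Zhao, so that assignment is forced.
Sat evening can only be covered by Delgado, so that assignment is forced.
Picking the cheapest available tutor for each shift independently would cost €371, but that ignores the shift limits.
An optimal schedule: Wed evening→Vasquez, Thu morning→Ivanova, Thu afternoon→Zhao, Thu evening→Farahani, Fri morning→Farahani, Fri afternoon→Kapoor, Fri evening→Farahani+Kapoor, Sat morning→Kapoor, Sat afternoon→Delgado, Sat evening→Delgado, Sun morning→Vasquez.
Total: 23 + 48 + 53 + 28 + 28 + 33 + 28 + 33 + 33 + 43 + 43 + 23 = €416.

€416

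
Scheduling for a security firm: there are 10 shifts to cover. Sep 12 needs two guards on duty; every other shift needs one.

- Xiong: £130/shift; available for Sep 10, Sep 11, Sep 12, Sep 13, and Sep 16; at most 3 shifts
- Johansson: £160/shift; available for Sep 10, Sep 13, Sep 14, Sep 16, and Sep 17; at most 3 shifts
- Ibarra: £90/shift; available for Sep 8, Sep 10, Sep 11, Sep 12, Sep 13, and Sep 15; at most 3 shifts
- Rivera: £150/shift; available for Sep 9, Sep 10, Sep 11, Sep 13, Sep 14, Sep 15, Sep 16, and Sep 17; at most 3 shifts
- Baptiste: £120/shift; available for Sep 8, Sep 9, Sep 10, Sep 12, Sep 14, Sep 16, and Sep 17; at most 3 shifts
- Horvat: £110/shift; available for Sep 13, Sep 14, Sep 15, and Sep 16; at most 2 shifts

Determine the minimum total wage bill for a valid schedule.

£1240

Picking the cheapest available guard for each shift independently would cost £1120, but that ignores the shift limits.
An optimal schedule: Sep 8→Ibarra, Sep 9→Baptiste, Sep 10→Xiong, Sep 11→Ibarra, Sep 12→Ibarra+Baptiste, Sep 13→Xiong, Sep 14→Horvat, Sep 15→Horvat, Sep 16→Xiong, Sep 17→Baptiste.
Total: 90 + 120 + 130 + 90 + 90 + 120 + 130 + 110 + 110 + 130 + 120 = £1240.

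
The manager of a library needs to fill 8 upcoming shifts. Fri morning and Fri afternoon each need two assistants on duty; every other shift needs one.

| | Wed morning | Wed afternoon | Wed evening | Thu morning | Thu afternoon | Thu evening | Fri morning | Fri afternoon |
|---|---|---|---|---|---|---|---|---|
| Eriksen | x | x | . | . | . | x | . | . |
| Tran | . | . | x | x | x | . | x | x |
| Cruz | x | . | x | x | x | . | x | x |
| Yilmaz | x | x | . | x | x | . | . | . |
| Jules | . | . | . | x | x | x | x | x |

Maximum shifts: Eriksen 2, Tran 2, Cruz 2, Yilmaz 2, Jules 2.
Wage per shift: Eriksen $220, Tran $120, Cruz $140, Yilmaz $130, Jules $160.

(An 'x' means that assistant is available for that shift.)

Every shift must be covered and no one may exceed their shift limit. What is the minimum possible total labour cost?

$1540

Picking the cheapest available assistant for each shift independently would cost $1300, but that ignores the shift limits.
An optimal schedule: Wed morning→Cruz, Wed afternoon→Eriksen, Wed evening→Tran, Thu morning→Yilmaz, Thu afternoon→Yilmaz, Thu evening→Eriksen, Fri morning→Tran+Jules, Fri afternoon→Cruz+Jules.
Total: 140 + 220 + 120 + 130 + 130 + 220 + 120 + 160 + 140 + 160 = $1540.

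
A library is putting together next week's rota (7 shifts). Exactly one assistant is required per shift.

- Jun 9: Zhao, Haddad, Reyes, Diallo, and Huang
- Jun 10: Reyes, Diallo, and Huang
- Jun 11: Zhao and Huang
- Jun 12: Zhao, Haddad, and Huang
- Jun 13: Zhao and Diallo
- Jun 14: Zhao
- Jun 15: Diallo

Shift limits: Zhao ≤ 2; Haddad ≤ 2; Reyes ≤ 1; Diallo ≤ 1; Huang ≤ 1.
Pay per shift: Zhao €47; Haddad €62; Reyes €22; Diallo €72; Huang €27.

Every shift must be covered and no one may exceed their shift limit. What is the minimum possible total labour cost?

Jun 14 can only be covered by Zhao, so that assignment is forced.
Jun 15 can only be covered by Diallo, so that assignment is forced.
Picking the cheapest available assistant for each shift independently would cost €264, but that ignores the shift limits.
An optimal schedule: Jun 9→Haddad, Jun 10→Reyes, Jun 11→Huang, Jun 12→Haddad, Jun 13→Zhao, Jun 14→Zhao, Jun 15→Diallo.
Total: 62 + 22 + 27 + 62 + 47 + 47 + 72 = €339.

€339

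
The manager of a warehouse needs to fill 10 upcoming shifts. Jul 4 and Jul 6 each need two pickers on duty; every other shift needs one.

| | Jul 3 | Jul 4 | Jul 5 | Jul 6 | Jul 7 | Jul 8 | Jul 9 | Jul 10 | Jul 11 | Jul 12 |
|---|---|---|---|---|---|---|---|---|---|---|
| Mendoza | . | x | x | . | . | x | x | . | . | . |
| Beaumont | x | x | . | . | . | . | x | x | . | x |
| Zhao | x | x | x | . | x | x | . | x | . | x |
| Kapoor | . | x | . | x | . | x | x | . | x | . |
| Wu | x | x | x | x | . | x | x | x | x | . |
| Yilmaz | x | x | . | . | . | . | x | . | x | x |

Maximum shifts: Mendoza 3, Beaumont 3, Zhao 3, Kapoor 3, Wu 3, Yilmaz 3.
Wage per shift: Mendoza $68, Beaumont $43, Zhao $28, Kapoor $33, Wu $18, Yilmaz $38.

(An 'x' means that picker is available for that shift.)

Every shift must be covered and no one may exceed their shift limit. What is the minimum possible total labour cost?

$351

Jul 6 can only be covered by Kapoor and Wu, so that assignment is forced.
Jul 7 can only be covered by Zhao, so that assignment is forced.
Picking the cheapest available picker for each shift independently would cost $261, but that ignores the shift limits.
An optimal schedule: Jul 3→Yilmaz, Jul 4→Kapoor+Yilmaz, Jul 5→Wu, Jul 6→Wu+Kapoor, Jul 7→Zhao, Jul 8→Zhao, Jul 9→Yilmaz, Jul 10→Wu, Jul 11→Kapoor, Jul 12→Zhao.
Total: 38 + 33 + 38 + 18 + 18 + 33 + 28 + 28 + 38 + 18 + 33 + 28 = $351.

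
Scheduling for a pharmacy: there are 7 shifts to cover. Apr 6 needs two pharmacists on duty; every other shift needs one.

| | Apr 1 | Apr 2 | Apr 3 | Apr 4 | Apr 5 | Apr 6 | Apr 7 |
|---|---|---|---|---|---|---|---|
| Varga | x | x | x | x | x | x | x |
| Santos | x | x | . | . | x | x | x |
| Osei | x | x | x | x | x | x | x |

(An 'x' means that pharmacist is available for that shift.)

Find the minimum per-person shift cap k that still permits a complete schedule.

3

With 3 pharmacists and 8 worker-slots to fill, someone must work at least ⌈8/3⌉ = 3 shifts, so k ≥ 3.
k = 3 works: Apr 1→Varga, Apr 2→Santos, Apr 3→Varga, Apr 4→Varga, Apr 5→Santos, Apr 6→Santos+Osei, Apr 7→Osei.
Loads: Varga 3, Santos 3, Osei 2 — all ≤ 3.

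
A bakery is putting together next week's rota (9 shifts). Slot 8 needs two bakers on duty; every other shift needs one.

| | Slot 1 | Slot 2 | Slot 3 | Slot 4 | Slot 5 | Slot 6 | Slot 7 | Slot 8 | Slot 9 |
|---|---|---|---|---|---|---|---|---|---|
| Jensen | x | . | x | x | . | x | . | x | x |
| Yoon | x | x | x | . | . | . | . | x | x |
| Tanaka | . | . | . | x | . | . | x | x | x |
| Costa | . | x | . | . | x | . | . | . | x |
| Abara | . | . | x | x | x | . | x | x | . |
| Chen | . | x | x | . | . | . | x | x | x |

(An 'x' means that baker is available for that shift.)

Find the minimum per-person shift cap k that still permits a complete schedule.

With 6 bakers and 10 worker-slots to fill, someone must work at least ⌈10/6⌉ = 2 shifts, so k ≥ 2.
k = 2 works: Slot 1→Jensen, Slot 2→Yoon, Slot 3→Yoon, Slot 4→Tanaka, Slot 5→Costa, Slot 6→Jensen, Slot 7→Tanaka, Slot 8→Abara+Chen, Slot 9→Costa.
Loads: Jensen 2, Yoon 2, Tanaka 2, Costa 2, Abara 1, Chen 1 — all ≤ 2.

2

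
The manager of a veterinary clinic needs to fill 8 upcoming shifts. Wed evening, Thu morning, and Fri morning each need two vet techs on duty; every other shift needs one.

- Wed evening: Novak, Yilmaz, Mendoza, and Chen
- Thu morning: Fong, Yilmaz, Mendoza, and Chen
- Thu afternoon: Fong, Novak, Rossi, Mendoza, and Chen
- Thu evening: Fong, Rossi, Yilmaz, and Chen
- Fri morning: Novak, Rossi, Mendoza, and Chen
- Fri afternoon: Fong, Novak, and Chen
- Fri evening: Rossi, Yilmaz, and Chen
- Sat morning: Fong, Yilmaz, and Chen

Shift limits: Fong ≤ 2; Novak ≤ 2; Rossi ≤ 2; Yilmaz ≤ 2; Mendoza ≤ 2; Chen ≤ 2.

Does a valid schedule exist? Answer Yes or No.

One valid schedule: Wed evening→Novak+Yilmaz, Thu morning→Yilmaz+Mendoza, Thu afternoon→Novak, Thu evening→Rossi, Fri morning→Mendoza+Chen, Fri afternoon→Fong, Fri evening→Rossi, Sat morning→Fong.
Loads: Fong 2/2, Novak 2/2, Rossi 2/2, Yilmaz 2/2, Mendoza 2/2, Chen 1/2 — all within limits.

Yes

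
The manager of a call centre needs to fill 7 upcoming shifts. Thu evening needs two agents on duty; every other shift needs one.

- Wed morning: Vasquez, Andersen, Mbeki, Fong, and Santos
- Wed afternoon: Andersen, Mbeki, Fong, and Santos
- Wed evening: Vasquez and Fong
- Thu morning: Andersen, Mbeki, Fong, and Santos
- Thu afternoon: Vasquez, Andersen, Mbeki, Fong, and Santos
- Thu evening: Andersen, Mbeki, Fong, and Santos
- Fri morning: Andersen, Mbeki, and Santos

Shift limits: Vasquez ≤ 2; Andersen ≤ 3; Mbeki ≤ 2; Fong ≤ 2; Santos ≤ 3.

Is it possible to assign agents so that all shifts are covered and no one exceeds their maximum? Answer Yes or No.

One valid schedule: Wed morning→Vasquez, Wed afternoon→Andersen, Wed evening→Vasquez, Thu morning→Andersen, Thu afternoon→Mbeki, Thu evening→Mbeki+Fong, Fri morning→Andersen.
Loads: Vasquez 2/2, Andersen 3/3, Mbeki 2/2, Fong 1/2, Santos 0/3 — all within limits.

Yes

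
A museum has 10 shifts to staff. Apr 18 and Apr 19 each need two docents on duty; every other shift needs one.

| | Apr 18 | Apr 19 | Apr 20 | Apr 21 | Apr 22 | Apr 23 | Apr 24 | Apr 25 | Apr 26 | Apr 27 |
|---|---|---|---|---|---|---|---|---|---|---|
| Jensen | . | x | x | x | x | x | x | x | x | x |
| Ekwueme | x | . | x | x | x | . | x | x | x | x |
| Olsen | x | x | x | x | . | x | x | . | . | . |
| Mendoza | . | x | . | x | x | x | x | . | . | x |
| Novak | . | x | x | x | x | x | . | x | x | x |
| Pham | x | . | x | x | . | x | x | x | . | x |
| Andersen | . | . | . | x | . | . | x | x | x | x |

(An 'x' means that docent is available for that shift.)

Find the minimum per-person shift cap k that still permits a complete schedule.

2

With 7 docents and 12 worker-slots to fill, someone must work at least ⌈12/7⌉ = 2 shifts, so k ≥ 2.
k = 2 works: Apr 18→Ekwueme+Olsen, Apr 19→Mendoza+Novak, Apr 20→Ekwueme, Apr 21→Pham, Apr 22→Jensen, Apr 23→Olsen, Apr 24→Mendoza, Apr 25→Novak, Apr 26→Jensen, Apr 27→Pham.
Loads: Jensen 2, Ekwueme 2, Olsen 2, Mendoza 2, Novak 2, Pham 2, Andersen 0 — all ≤ 2.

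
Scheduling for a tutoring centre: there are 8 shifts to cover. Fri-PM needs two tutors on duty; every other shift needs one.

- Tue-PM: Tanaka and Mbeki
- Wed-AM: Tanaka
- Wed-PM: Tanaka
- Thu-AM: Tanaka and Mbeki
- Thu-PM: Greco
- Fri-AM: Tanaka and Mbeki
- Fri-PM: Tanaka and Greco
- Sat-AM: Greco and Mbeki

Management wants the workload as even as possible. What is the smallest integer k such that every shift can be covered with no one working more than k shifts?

With 3 tutors and 9 worker-slots to fill, someone must work at least ⌈9/3⌉ = 3 shifts, so k ≥ 3.
k = 3 works: Tue-PM→Mbeki, Wed-AM→Tanaka, Wed-PM→Tanaka, Thu-AM→Mbeki, Thu-PM→Greco, Fri-AM→Mbeki, Fri-PM→Tanaka+Greco, Sat-AM→Greco.
Loads: Tanaka 3, Greco 3, Mbeki 3 — all ≤ 3.

3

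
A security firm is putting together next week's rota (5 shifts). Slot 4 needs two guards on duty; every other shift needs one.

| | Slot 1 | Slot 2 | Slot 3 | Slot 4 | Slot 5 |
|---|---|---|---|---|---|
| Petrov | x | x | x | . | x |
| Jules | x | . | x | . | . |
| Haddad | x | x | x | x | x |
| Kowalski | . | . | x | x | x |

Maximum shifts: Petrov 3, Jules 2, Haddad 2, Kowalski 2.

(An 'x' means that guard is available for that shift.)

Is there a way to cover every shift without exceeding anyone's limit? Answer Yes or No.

Yes

Slot 4 can only be covered by Haddad and Kowalski, so that assignment is forced.
One valid schedule: Slot 1→Petrov, Slot 2→Petrov, Slot 3→Jules, Slot 4→Haddad+Kowalski, Slot 5→Petrov.
Loads: Petrov 3/3, Jules 1/2, Haddad 1/2, Kowalski 1/2 — all within limits.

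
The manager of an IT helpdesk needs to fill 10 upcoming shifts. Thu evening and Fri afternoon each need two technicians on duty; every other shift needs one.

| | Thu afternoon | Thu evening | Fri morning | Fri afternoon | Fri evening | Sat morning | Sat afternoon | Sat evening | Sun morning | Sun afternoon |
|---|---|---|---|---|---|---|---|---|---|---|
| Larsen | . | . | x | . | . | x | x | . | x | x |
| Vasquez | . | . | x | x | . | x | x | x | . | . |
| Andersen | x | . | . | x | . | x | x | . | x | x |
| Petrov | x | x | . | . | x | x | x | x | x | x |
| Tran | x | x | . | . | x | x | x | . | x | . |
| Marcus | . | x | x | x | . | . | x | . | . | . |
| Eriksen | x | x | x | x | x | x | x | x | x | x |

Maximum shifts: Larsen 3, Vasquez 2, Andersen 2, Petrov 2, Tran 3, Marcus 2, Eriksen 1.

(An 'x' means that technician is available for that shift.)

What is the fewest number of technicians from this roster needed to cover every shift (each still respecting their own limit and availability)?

5

12 slots to fill and no one can take more than 3, so at least ⌈12/3⌉ = 4 technicians are needed.
Any 4 technicians together have capacity at most 3+3+2+2 = 10 < 12 slots, so 4 can never suffice.
Larsen, Vasquez, Andersen, Petrov, and Tran alone can cover everything: Thu afternoon→Andersen, Thu evening→Petrov+Tran, Fri morning→Larsen, Fri afternoon→Vasquez+Andersen, Fri evening→Petrov, Sat morning→Tran, Sat afternoon→Tran, Sat evening→Vasquez, Sun morning→Larsen, Sun afternoon→Larsen.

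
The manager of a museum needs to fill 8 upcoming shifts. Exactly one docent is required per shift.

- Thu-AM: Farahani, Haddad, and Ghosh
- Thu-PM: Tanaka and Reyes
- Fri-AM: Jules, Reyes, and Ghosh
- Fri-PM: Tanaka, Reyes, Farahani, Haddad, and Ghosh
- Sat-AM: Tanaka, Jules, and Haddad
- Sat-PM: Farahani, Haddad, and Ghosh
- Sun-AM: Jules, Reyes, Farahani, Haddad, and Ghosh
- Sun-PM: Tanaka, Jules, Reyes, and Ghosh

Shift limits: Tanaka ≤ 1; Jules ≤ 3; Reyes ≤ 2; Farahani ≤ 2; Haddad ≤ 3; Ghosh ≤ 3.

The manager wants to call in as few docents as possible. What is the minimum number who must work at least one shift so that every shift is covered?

3

8 slots to fill and no one can take more than 3, so at least ⌈8/3⌉ = 3 docents are needed.
Jules, Reyes, and Haddad alone can cover everything: Thu-AM→Haddad, Thu-PM→Reyes, Fri-AM→Jules, Fri-PM→Reyes, Sat-AM→Jules, Sat-PM→Haddad, Sun-AM→Haddad, Sun-PM→Jules.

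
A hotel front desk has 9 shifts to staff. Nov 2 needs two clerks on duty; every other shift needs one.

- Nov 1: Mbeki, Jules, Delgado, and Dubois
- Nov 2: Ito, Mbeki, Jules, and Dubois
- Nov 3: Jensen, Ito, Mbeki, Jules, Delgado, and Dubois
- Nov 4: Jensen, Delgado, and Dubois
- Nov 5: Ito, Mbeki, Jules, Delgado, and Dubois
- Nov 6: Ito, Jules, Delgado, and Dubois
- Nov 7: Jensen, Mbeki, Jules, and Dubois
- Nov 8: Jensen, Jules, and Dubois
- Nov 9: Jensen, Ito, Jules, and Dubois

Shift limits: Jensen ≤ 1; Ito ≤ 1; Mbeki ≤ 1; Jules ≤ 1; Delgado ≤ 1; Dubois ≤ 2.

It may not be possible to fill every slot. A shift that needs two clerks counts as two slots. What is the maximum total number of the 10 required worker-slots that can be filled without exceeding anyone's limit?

Total capacity across all clerks is 1+1+1+1+1+2 = 7, and 10 slots are needed, so at most 7 can be filled.
An assignment achieving 7: Nov 1→Mbeki, Nov 2→Ito+Dubois, Nov 4→Jensen, Nov 6→Delgado, Nov 7→Dubois, Nov 8→Jules.
Loads: Jensen 1/1, Ito 1/1, Mbeki 1/1, Jules 1/1, Delgado 1/1, Dubois 2/2.

7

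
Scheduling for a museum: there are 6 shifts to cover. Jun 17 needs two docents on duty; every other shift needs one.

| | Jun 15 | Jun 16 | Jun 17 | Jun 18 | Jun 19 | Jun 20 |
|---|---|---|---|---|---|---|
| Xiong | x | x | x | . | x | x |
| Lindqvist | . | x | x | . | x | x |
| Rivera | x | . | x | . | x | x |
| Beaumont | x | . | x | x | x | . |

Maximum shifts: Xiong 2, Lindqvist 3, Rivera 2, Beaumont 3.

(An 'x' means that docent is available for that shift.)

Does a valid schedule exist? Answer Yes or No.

Jun 18 can only be covered by Beaumont, so that assignment is forced.
One valid schedule: Jun 15→Xiong, Jun 16→Xiong, Jun 17→Lindqvist+Rivera, Jun 18→Beaumont, Jun 19→Lindqvist, Jun 20→Lindqvist.
Loads: Xiong 2/2, Lindqvist 3/3, Rivera 1/2, Beaumont 1/3 — all within limits.

Yes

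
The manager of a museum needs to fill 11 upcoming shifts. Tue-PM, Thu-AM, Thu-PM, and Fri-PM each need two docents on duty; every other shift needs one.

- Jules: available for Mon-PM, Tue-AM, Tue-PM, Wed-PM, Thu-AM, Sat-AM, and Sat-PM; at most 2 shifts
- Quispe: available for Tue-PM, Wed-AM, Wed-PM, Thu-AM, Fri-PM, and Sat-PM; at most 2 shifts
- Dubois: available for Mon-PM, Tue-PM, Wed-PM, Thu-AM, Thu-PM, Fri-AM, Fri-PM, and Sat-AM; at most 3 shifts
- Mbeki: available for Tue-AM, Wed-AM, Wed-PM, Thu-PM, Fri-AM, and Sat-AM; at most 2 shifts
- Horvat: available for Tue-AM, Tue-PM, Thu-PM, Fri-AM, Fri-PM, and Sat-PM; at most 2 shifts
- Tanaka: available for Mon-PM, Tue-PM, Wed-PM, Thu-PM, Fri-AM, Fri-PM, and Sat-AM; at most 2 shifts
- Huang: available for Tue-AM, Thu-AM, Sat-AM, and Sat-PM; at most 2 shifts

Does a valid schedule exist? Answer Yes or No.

Yes

One valid schedule: Mon-PM→Jules, Tue-AM→Jules, Tue-PM→Horvat+Tanaka, Wed-AM→Quispe, Wed-PM→Mbeki, Thu-AM→Dubois+Huang, Thu-PM→Dubois+Mbeki, Fri-AM→Dubois, Fri-PM→Horvat+Tanaka, Sat-AM→Huang, Sat-PM→Quispe.
Loads: Jules 2/2, Quispe 2/2, Dubois 3/3, Mbeki 2/2, Horvat 2/2, Tanaka 2/2, Huang 2/2 — all within limits.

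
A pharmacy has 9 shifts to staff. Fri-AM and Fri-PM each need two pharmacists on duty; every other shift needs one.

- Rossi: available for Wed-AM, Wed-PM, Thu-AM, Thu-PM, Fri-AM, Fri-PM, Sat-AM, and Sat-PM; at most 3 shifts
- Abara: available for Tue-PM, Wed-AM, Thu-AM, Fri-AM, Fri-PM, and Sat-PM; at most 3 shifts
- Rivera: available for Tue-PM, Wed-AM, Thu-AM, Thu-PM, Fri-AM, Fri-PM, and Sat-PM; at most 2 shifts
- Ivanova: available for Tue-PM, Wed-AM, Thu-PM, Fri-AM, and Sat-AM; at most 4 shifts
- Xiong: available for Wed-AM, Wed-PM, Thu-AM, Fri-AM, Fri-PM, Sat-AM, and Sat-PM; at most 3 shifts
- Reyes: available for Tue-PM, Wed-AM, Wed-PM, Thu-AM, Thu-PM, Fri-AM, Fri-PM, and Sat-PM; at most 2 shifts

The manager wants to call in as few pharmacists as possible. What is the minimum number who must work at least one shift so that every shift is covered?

4

11 slots to fill and no one can take more than 4, so at least ⌈11/4⌉ = 3 pharmacists are needed.
Any 3 pharmacists together have capacity at most 4+3+3 = 10 < 11 slots, so 3 can never suffice.
Rossi, Abara, Rivera, and Ivanova alone can cover everything: Tue-PM→Abara, Wed-AM→Ivanova, Wed-PM→Rossi, Thu-AM→Rossi, Thu-PM→Ivanova, Fri-AM→Rivera+Ivanova, Fri-PM→Abara+Rivera, Sat-AM→Rossi, Sat-PM→Abara.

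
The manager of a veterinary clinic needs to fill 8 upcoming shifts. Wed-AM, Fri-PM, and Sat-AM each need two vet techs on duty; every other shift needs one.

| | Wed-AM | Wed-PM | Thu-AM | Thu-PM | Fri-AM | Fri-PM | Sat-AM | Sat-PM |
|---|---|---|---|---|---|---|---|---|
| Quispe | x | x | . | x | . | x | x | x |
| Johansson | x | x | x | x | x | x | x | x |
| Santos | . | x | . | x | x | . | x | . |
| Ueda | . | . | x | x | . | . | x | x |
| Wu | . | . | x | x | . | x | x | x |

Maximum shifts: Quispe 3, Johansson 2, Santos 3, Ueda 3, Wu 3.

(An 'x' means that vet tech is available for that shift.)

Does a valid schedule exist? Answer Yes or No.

Yes

Wed-AM can only be covered by Quispe and Johansson, so that assignment is forced.
One valid schedule: Wed-AM→Quispe+Johansson, Wed-PM→Quispe, Thu-AM→Ueda, Thu-PM→Santos, Fri-AM→Johansson, Fri-PM→Quispe+Wu, Sat-AM→Santos+Ueda, Sat-PM→Ueda.
Loads: Quispe 3/3, Johansson 2/2, Santos 2/3, Ueda 3/3, Wu 1/3 — all within limits.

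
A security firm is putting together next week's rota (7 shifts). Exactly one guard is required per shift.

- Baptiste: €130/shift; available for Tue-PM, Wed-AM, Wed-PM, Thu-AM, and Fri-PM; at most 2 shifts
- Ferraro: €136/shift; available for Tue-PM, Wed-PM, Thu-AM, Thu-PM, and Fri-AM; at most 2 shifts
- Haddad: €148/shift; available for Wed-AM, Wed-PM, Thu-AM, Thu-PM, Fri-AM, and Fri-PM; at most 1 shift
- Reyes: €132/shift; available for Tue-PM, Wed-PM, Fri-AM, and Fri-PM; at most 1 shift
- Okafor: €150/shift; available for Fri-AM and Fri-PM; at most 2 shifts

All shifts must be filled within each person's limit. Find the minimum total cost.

€962

Picking the cheapest available guard for each shift independently would cost €918, but that ignores the shift limits.
An optimal schedule: Tue-PM→Baptiste, Wed-AM→Baptiste, Wed-PM→Haddad, Thu-AM→Ferraro, Thu-PM→Ferraro, Fri-AM→Reyes, Fri-PM→Okafor.
Total: 130 + 130 + 148 + 136 + 136 + 132 + 150 = €962.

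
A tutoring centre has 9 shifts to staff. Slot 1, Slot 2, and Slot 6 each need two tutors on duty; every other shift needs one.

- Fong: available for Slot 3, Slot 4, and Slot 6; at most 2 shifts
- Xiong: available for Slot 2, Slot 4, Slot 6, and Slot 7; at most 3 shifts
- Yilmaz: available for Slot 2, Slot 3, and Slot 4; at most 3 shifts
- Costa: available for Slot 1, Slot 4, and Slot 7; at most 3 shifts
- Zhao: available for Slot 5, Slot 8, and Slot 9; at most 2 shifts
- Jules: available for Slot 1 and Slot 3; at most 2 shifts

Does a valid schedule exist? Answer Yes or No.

No

Total capacity is 15 and 12 slots are needed, so capacity alone doesn't rule it out.
Shifts {Slot 5, Slot 8, Slot 9} need 3 worker-slots in total, but the tutors available for any of those shifts (Zhao) can supply at most 2 among them. So no valid schedule exists.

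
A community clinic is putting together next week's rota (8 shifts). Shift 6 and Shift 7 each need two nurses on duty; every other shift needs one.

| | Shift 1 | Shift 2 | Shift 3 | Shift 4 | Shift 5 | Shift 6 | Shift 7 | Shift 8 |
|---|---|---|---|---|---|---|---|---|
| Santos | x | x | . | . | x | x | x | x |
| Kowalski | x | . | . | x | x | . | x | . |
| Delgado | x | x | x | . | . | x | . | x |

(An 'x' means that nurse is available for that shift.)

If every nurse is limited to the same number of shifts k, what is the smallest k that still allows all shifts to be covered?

With 3 nurses and 10 worker-slots to fill, someone must work at least ⌈10/3⌉ = 4 shifts, so k ≥ 4.
k = 4 works: Shift 1→Kowalski, Shift 2→Santos, Shift 3→Delgado, Shift 4→Kowalski, Shift 5→Santos, Shift 6→Santos+Delgado, Shift 7→Santos+Kowalski, Shift 8→Delgado.
Loads: Santos 4, Kowalski 3, Delgado 3 — all ≤ 4.

4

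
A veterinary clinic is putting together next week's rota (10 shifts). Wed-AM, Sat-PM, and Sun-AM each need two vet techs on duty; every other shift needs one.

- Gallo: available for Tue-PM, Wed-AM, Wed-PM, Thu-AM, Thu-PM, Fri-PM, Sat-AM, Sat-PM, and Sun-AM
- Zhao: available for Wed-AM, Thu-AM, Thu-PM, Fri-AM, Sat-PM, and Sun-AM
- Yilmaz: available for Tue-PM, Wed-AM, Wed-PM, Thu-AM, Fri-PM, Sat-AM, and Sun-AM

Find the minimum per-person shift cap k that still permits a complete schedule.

5

With 3 vet techs and 13 worker-slots to fill, someone must work at least ⌈13/3⌉ = 5 shifts, so k ≥ 5.
k = 5 works: Tue-PM→Gallo, Wed-AM→Zhao+Yilmaz, Wed-PM→Gallo, Thu-AM→Zhao, Thu-PM→Gallo, Fri-AM→Zhao, Fri-PM→Gallo, Sat-AM→Yilmaz, Sat-PM→Gallo+Zhao, Sun-AM→Zhao+Yilmaz.
Loads: Gallo 5, Zhao 5, Yilmaz 3 — all ≤ 5.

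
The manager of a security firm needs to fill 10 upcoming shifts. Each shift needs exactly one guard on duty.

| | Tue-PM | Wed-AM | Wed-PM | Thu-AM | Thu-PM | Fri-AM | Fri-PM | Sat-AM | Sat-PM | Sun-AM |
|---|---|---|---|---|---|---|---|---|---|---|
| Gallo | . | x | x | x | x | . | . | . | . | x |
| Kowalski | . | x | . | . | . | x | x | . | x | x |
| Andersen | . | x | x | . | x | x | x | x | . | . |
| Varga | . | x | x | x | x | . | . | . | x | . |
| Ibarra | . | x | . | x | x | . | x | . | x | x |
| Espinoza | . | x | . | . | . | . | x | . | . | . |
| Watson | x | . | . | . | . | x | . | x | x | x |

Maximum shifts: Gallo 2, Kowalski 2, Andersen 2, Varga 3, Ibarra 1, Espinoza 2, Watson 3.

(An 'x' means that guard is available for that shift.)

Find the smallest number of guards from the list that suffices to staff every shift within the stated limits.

4

10 slots to fill and no one can take more than 3, so at least ⌈10/3⌉ = 4 guards are needed.
Gallo, Kowalski, Varga, and Watson alone can cover everything: Tue-PM→Watson, Wed-AM→Varga, Wed-PM→Gallo, Thu-AM→Gallo, Thu-PM→Varga, Fri-AM→Kowalski, Fri-PM→Kowalski, Sat-AM→Watson, Sat-PM→Varga, Sun-AM→Watson.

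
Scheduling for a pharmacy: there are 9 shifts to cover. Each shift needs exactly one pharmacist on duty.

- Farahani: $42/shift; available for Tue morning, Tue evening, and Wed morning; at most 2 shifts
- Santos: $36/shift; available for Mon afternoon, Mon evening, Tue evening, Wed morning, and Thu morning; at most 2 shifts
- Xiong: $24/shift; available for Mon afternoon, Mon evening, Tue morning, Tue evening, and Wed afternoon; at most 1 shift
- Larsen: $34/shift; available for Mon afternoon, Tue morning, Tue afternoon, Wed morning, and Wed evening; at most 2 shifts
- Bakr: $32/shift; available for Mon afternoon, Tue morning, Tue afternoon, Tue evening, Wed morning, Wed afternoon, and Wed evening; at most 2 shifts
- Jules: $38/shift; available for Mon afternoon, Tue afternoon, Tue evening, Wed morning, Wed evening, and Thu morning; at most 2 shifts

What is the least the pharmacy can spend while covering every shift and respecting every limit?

Picking the cheapest available pharmacist for each shift independently would cost $252, but that ignores the shift limits.
An optimal schedule: Mon afternoon→Santos, Mon evening→Xiong, Tue morning→Larsen, Tue afternoon→Bakr, Tue evening→Jules, Wed morning→Jules, Wed afternoon→Bakr, Wed evening→Larsen, Thu morning→Santos.
Total: 36 + 24 + 34 + 32 + 38 + 38 + 32 + 34 + 36 = $304.

$304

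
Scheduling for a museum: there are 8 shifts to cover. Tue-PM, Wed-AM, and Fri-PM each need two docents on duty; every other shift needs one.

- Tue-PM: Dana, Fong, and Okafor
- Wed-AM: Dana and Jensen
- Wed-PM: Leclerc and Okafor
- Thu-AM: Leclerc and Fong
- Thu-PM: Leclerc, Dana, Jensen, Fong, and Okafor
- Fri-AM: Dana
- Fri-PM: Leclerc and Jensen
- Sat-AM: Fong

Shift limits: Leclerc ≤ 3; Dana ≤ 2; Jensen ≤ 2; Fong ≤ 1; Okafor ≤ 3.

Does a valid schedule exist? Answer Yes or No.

Total capacity is 11 and 11 slots are needed, so capacity alone doesn't rule it out.
Shifts {Tue-PM, Wed-AM, Fri-AM, Sat-AM} need 6 worker-slots in total, but the docents available for any of those shifts (Dana, Jensen, Fong, and Okafor) can supply at most 5 among them. So no valid schedule exists.

No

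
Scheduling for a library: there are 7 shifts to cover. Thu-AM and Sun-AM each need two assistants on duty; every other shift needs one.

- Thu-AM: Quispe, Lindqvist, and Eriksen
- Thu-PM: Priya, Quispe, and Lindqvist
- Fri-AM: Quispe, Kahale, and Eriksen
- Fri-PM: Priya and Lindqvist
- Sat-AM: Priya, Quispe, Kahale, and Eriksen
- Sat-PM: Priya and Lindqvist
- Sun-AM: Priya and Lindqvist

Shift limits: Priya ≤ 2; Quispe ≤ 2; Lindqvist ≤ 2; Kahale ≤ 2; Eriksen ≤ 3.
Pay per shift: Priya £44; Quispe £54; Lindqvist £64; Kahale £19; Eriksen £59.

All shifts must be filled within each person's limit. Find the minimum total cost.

£421

Sun-AM can only be covered by Priya and Lindqvist, so that assignment is forced.
Picking the cheapest available assistant for each shift independently would cost £391, but that ignores the shift limits.
An optimal schedule: Thu-AM→Quispe+Eriksen, Thu-PM→Quispe, Fri-AM→Kahale, Fri-PM→Priya, Sat-AM→Kahale, Sat-PM→Lindqvist, Sun-AM→Priya+Lindqvist.
Total: 54 + 59 + 54 + 19 + 44 + 19 + 64 + 44 + 64 = £421.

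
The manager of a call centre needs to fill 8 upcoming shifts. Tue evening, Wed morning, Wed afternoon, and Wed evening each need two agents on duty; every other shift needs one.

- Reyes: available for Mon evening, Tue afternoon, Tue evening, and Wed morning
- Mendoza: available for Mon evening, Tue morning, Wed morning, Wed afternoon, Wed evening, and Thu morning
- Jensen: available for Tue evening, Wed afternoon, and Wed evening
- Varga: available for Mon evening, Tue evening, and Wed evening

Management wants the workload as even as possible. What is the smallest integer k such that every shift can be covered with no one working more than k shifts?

4

With 4 agents and 12 worker-slots to fill, someone must work at least ⌈12/4⌉ = 3 shifts, so k ≥ 3.
k = 3 fails: Shifts {Tue morning, Wed morning, Wed afternoon, Thu morning} need 6 worker-slots in total, but the agents available for any of those shifts (Reyes, Mendoza, and Jensen) can supply at most 5 among them. So no valid schedule exists.
k = 4 works: Mon evening→Reyes, Tue morning→Mendoza, Tue afternoon→Reyes, Tue evening→Reyes+Jensen, Wed morning→Reyes+Mendoza, Wed afternoon→Mendoza+Jensen, Wed evening→Jensen+Varga, Thu morning→Mendoza.
Loads: Reyes 4, Mendoza 4, Jensen 3, Varga 1 — all ≤ 4.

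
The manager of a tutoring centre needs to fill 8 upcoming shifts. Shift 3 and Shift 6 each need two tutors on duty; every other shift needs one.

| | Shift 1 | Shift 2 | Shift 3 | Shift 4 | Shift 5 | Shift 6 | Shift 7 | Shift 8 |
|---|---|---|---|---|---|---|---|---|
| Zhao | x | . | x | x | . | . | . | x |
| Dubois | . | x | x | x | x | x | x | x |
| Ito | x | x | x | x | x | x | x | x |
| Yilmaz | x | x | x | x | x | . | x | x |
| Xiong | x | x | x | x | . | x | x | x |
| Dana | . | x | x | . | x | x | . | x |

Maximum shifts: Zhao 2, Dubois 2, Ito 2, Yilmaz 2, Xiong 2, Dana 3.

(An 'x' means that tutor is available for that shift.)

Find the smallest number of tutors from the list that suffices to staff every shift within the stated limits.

5

10 slots to fill and no one can take more than 3, so at least ⌈10/3⌉ = 4 tutors are needed.
Any 4 tutors together have capacity at most 3+2+2+2 = 9 < 10 slots, so 4 can never suffice.
Zhao, Dubois, Ito, Yilmaz, and Xiong alone can cover everything: Shift 1→Zhao, Shift 2→Ito, Shift 3→Yilmaz+Xiong, Shift 4→Zhao, Shift 5→Dubois, Shift 6→Dubois+Ito, Shift 7→Yilmaz, Shift 8→Xiong.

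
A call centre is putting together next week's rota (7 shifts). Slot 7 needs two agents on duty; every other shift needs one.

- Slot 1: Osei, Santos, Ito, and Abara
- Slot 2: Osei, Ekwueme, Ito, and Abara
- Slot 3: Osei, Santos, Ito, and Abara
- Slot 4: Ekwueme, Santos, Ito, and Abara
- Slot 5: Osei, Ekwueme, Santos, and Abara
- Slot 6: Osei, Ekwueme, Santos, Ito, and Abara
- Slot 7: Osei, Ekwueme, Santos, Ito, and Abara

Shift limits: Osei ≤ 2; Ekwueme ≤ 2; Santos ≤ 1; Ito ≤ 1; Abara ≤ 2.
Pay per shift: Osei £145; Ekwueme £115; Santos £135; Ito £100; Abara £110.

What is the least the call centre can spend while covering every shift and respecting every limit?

£975

Picking the cheapest available agent for each shift independently would cost £820, but that ignores the shift limits.
An optimal schedule: Slot 1→Osei, Slot 2→Osei, Slot 3→Santos, Slot 4→Ekwueme, Slot 5→Ekwueme, Slot 6→Abara, Slot 7→Ito+Abara.
Total: 145 + 145 + 135 + 115 + 115 + 110 + 100 + 110 = £975.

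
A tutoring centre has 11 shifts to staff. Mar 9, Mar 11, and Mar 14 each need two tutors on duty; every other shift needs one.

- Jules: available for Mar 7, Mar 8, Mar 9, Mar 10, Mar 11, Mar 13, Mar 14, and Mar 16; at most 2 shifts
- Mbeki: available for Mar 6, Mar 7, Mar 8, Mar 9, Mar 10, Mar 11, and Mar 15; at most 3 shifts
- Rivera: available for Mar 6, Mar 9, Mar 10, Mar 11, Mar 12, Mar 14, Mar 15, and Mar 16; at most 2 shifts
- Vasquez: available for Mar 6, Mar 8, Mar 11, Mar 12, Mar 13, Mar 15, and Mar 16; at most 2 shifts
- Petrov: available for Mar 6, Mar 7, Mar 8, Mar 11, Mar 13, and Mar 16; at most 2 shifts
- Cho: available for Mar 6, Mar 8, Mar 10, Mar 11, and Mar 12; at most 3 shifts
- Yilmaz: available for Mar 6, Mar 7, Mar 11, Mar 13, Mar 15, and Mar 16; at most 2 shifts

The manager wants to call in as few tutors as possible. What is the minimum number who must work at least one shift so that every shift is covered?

6

14 slots to fill and no one can take more than 3, so at least ⌈14/3⌉ = 5 tutors are needed.
Any 5 tutors together have capacity at most 3+3+2+2+2 = 12 < 14 slots, so 5 can never suffice.
Jules, Mbeki, Rivera, Vasquez, Petrov, and Cho alone can cover everything: Mar 6→Cho, Mar 7→Jules, Mar 8→Cho, Mar 9→Mbeki+Rivera, Mar 10→Mbeki, Mar 11→Petrov+Cho, Mar 12→Vasquez, Mar 13→Vasquez, Mar 14→Jules+Rivera, Mar 15→Mbeki, Mar 16→Petrov.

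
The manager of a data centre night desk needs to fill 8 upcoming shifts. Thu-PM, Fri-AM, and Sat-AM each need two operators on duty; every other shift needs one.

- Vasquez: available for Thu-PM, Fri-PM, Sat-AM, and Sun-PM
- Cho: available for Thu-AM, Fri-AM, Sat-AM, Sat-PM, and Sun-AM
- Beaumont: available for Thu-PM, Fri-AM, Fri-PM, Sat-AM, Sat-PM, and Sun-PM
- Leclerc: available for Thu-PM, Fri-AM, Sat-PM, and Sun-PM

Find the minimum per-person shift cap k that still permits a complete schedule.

With 4 operators and 11 worker-slots to fill, someone must work at least ⌈11/4⌉ = 3 shifts, so k ≥ 3.
k = 3 works: Thu-AM→Cho, Thu-PM→Vasquez+Beaumont, Fri-AM→Cho+Beaumont, Fri-PM→Vasquez, Sat-AM→Vasquez+Beaumont, Sat-PM→Leclerc, Sun-AM→Cho, Sun-PM→Leclerc.
Loads: Vasquez 3, Cho 3, Beaumont 3, Leclerc 2 — all ≤ 3.

3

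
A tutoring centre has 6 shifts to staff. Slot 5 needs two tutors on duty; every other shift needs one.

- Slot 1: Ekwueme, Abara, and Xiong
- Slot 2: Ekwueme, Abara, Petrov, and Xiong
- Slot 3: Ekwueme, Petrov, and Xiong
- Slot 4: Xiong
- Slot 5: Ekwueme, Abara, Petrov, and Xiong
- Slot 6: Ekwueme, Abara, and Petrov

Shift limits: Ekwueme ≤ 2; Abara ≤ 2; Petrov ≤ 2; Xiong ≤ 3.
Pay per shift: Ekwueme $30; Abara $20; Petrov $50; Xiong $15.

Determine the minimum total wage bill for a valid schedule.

$145

Slot 4 can only be covered by Xiong, so that assignment is forced.
Picking the cheapest available tutor for each shift independently would cost $115, but that ignores the shift limits.
An optimal schedule: Slot 1→Xiong, Slot 2→Ekwueme, Slot 3→Xiong, Slot 4→Xiong, Slot 5→Abara+Ekwueme, Slot 6→Abara.
Total: 15 + 30 + 15 + 15 + 20 + 30 + 20 = $145.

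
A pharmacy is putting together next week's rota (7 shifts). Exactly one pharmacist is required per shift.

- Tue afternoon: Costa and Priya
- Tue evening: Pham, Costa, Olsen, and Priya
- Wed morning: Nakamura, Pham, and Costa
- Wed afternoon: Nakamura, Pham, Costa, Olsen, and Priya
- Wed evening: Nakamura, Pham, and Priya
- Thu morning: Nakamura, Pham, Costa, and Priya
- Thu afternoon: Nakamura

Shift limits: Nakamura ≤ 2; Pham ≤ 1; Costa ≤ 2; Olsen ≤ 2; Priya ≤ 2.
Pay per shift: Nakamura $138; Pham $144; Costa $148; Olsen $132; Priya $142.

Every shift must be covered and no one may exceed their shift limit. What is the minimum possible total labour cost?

$968

Thu afternoon can only be covered by Nakamura, so that assignment is forced.
Picking the cheapest available pharmacist for each shift independently would cost $958, but that ignores the shift limits.
An optimal schedule: Tue afternoon→Priya, Tue evening→Olsen, Wed morning→Nakamura, Wed afternoon→Olsen, Wed evening→Priya, Thu morning→Pham, Thu afternoon→Nakamura.
Total: 142 + 132 + 138 + 132 + 142 + 144 + 138 = $968.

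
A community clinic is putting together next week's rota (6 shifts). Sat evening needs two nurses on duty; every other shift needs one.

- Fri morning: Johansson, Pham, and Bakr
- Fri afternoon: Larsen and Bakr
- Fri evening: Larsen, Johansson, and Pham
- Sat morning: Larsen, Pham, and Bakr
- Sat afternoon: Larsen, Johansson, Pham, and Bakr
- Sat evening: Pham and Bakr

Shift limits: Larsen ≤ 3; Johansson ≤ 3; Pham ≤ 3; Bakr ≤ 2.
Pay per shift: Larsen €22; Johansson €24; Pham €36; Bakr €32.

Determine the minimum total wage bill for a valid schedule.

€182

Sat evening can only be covered by Pham and Bakr, so that assignment is forced.
Picking the cheapest available nurse for each shift independently would cost €180, but that ignores the shift limits.
An optimal schedule: Fri morning→Johansson, Fri afternoon→Larsen, Fri evening→Larsen, Sat morning→Larsen, Sat afternoon→Johansson, Sat evening→Pham+Bakr.
Total: 24 + 22 + 22 + 22 + 24 + 36 + 32 = €182.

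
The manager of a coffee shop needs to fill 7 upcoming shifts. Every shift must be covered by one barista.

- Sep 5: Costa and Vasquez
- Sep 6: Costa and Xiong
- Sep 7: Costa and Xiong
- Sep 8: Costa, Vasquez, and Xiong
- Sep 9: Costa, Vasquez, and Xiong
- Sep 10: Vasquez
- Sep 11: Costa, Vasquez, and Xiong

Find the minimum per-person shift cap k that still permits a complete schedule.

3

With 3 baristas and 7 worker-slots to fill, someone must work at least ⌈7/3⌉ = 3 shifts, so k ≥ 3.
k = 3 works: Sep 5→Costa, Sep 6→Costa, Sep 7→Costa, Sep 8→Vasquez, Sep 9→Vasquez, Sep 10→Vasquez, Sep 11→Xiong.
Loads: Costa 3, Vasquez 3, Xiong 1 — all ≤ 3.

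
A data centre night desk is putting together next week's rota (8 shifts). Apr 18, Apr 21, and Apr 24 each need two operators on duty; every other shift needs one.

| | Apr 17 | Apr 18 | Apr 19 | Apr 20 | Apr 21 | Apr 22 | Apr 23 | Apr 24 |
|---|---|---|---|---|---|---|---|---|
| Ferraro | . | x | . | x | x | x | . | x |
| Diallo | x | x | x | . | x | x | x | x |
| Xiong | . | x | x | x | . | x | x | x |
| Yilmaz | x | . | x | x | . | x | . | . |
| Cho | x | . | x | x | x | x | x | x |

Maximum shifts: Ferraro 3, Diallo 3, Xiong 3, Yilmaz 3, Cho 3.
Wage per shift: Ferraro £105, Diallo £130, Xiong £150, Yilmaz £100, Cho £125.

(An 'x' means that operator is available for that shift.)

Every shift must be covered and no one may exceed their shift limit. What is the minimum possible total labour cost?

Picking the cheapest available operator for each shift independently would cost £1220, but that ignores the shift limits.
An optimal schedule: Apr 17→Yilmaz, Apr 18→Ferraro+Diallo, Apr 19→Yilmaz, Apr 20→Yilmaz, Apr 21→Ferraro+Cho, Apr 22→Ferraro, Apr 23→Cho, Apr 24→Cho+Diallo.
Total: 100 + 105 + 130 + 100 + 100 + 105 + 125 + 105 + 125 + 125 + 130 = £1250.

£1250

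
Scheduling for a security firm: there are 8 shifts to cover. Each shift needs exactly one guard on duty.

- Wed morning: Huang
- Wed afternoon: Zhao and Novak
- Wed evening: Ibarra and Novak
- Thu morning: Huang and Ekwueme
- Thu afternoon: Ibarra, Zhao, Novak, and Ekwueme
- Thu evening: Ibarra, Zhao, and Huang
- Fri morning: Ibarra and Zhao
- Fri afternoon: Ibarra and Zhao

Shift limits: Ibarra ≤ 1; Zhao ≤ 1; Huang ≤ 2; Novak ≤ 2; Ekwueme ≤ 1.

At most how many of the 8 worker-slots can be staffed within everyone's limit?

Total capacity across all guards is 1+1+2+2+1 = 7, and 8 slots are needed, so at most 7 can be filled.
An assignment achieving 7: Wed morning→Huang, Wed afternoon→Zhao, Wed evening→Novak, Thu morning→Ekwueme, Thu afternoon→Novak, Thu evening→Huang, Fri morning→Ibarra.
Loads: Ibarra 1/1, Zhao 1/1, Huang 2/2, Novak 2/2, Ekwueme 1/1.

7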